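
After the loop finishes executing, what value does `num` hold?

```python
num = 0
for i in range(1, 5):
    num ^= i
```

Let's trace through this code step by step.

Initialize: num = 0
Entering loop: for i in range(1, 5):
After iteration 1: i = 1, num = 1
After iteration 2: i = 2, num = 3
After iteration 3: i = 3, num = 0
After iteration 4: i = 4, num = 4
Loop ends.

Final answer: 4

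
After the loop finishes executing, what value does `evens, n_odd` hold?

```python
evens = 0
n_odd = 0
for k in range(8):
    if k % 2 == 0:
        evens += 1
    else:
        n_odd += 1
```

Let's trace through this code step by step.

Initialize: evens = 0
Initialize: n_odd = 0
Entering loop: for k in range(8):
After iteration 1: k = 0, evens = 1, n_odd = 0
After iteration 2: k = 1, evens = 1, n_odd = 1
After iteration 3: k = 2, evens = 2, n_odd = 1
After iteration 4: k = 3, evens = 2, n_odd = 2
After iteration 5: k = 4, evens = 3, n_odd = 2
After iteration 6: k = 5, evens = 3, n_odd = 3
After iteration 7: k = 6, evens = 4, n_odd = 3
After iteration 8: k = 7, evens = 4, n_odd = 4
Loop ends.

Final answer: 4, 4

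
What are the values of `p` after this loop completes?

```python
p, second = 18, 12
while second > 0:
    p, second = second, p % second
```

Let's trace through this code step by step.

Initialize: p = 18
Initialize: second = 12
Entering loop: while second > 0:
After iteration 1: p = 12, second = 6
After iteration 2: p = 6, second = 0
Loop ends.

Final answer: 6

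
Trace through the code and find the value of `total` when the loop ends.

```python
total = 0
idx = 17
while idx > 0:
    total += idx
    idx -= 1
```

Let's trace through this code step by step.

Initialize: total = 0
Initialize: idx = 17
Entering loop: while idx > 0:
After iteration 1: total = 17, idx = 16
After iteration 2: total = 33, idx = 15
After iteration 3: total = 48, idx = 14
After iteration 4: total = 62, idx = 13
After iteration 5: total = 75, idx = 12
After iteration 6: total = 87, idx = 11
After iteration 7: total = 98, idx = 10
After iteration 8: total = 108, idx = 9
After iteration 9: total = 117, idx = 8
After iteration 10: total = 125, idx = 7
After iteration 11: total = 132, idx = 6
After iteration 12: total = 138, idx = 5
After iteration 13: total = 143, idx = 4
After iteration 14: total = 147, idx = 3
After iteration 15: total = 150, idx = 2
After iteration 16: total = 152, idx = 1
After iteration 17: total = 153, idx = 0
Loop ends.

Final answer: 153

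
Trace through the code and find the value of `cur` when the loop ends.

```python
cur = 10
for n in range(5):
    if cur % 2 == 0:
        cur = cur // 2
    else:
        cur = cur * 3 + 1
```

Let's trace through this code step by step.

Initialize: cur = 10
Entering loop: for n in range(5):
After iteration 1: n = 0, cur = 5
After iteration 2: n = 1, cur = 16
After iteration 3: n = 2, cur = 8
After iteration 4: n = 3, cur = 4
After iteration 5: n = 4, cur = 2
Loop ends.

Final answer: 2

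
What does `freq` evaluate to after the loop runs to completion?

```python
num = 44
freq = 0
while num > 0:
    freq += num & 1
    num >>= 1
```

Let's trace through this code step by step.

Initialize: num = 44
Initialize: freq = 0
Entering loop: while num > 0:
After iteration 1: num = 22, freq = 0
After iteration 2: num = 11, freq = 0
After iteration 3: num = 5, freq = 1
After iteration 4: num = 2, freq = 2
After iteration 5: num = 1, freq = 2
After iteration 6: num = 0, freq = 3
Loop ends.

Final answer: 3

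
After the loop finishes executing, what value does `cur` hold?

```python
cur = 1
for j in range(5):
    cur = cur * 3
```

Let's trace through this code step by step.

Initialize: cur = 1
Entering loop: for j in range(5):
After iteration 1: j = 0, cur = 3
After iteration 2: j = 1, cur = 9
After iteration 3: j = 2, cur = 27
After iteration 4: j = 3, cur = 81
After iteration 5: j = 4, cur = 243
Loop ends.

Final answer: 243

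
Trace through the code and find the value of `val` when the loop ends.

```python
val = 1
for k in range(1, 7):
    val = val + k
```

Let's trace through this code step by step.

Initialize: val = 1
Entering loop: for k in range(1, 7):
After iteration 1: k = 1, val = 2
After iteration 2: k = 2, val = 4
After iteration 3: k = 3, val = 7
After iteration 4: k = 4, val = 11
After iteration 5: k = 5, val = 16
After iteration 6: k = 6, val = 22
Loop ends.

Final answer: 22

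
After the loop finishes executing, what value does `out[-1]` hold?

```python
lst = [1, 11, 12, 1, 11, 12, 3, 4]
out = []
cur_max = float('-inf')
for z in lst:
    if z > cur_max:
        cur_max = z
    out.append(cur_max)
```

Let's trace through this code step by step.

Initialize: lst = [1, 11, 12, 1, 11, 12, 3, 4]
Initialize: out = []
Initialize: cur_max = -inf
Entering loop: for z in lst:
After iteration 1: z = 1, out = [1], cur_max = 1
After iteration 2: z = 11, out = [1, 11], cur_max = 11
After iteration 3: z = 12, out = [1, 11, 12], cur_max = 12
After iteration 4: z = 1, out = [1, 11, 12, 12], cur_max = 12
After iteration 5: z = 11, out = [1, 11, 12, 12, 12], cur_max = 12
After iteration 6: z = 12, out = [1, 11, 12, 12, 12, 12], cur_max = 12
After iteration 7: z = 3, out = [1, 11, 12, 12, 12, 12, 12], cur_max = 12
After iteration 8: z = 4, out = [1, 11, 12, 12, 12, 12, 12, 12], cur_max = 12
Loop ends.
out[-1] = 12

Final answer: 12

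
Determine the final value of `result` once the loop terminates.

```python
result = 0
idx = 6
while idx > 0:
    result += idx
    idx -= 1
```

Let's trace through this code step by step.

Initialize: result = 0
Initialize: idx = 6
Entering loop: while idx > 0:
After iteration 1: result = 6, idx = 5
After iteration 2: result = 11, idx = 4
After iteration 3: result = 15, idx = 3
After iteration 4: result = 18, idx = 2
After iteration 5: result = 20, idx = 1
After iteration 6: result = 21, idx = 0
Loop ends.

Final answer: 21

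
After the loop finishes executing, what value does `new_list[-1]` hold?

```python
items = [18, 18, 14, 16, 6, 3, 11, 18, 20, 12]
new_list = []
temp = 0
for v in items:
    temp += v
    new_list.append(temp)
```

Let's trace through this code step by step.

Initialize: items = [18, 18, 14, 16, 6, 3, 11, 18, 20, 12]
Initialize: new_list = []
Initialize: temp = 0
Entering loop: for v in items:
After iteration 1: v = 18, new_list = [18], temp = 18
After iteration 2: v = 18, new_list = [18, 36], temp = 36
After iteration 3: v = 14, new_list = [18, 36, 50], temp = 50
After iteration 4: v = 16, new_list = [18, 36, 50, 66], temp = 66
After iteration 5: v = 6, new_list = [18, 36, 50, 66, 72], temp = 72
After iteration 6: v = 3, new_list = [18, 36, 50, 66, 72, 75], temp = 75
After iteration 7: v = 11, new_list = [18, 36, 50, 66, 72, 75, 86], temp = 86
After iteration 8: v = 18, new_list = [18, 36, 50, 66, 72, 75, 86, 104], temp = 104
After iteration 9: v = 20, new_list = [18, 36, 50, 66, 72, 75, 86, 104, 124], temp = 124
After iteration 10: v = 12, new_list = [18, 36, 50, 66, 72, 75, 86, 104, 124, 136], temp = 136
Loop ends.
new_list[-1] = 136

Final answer: 136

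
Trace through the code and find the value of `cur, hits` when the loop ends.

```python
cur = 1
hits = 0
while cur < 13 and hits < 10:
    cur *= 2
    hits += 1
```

Let's trace through this code step by step.

Initialize: cur = 1
Initialize: hits = 0
Entering loop: while cur < 13 and hits < 10:
After iteration 1: cur = 2, hits = 1
After iteration 2: cur = 4, hits = 2
After iteration 3: cur = 8, hits = 3
After iteration 4: cur = 16, hits = 4
Loop ends.

Final answer: 16, 4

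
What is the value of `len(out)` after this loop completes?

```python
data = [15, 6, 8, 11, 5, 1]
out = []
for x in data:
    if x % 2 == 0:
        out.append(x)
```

Let's trace through this code step by step.

Initialize: data = [15, 6, 8, 11, 5, 1]
Initialize: out = []
Entering loop: for x in data:
After iteration 1: x = 15, out = []
After iteration 2: x = 6, out = [6]
After iteration 3: x = 8, out = [6, 8]
After iteration 4: x = 11, out = [6, 8]
After iteration 5: x = 5, out = [6, 8]
After iteration 6: x = 1, out = [6, 8]
Loop ends.
len(out) = 2

Final answer: 2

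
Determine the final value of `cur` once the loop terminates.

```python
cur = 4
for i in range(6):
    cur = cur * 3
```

Let's trace through this code step by step.

Initialize: cur = 4
Entering loop: for i in range(6):
After iteration 1: i = 0, cur = 12
After iteration 2: i = 1, cur = 36
After iteration 3: i = 2, cur = 108
After iteration 4: i = 3, cur = 324
After iteration 5: i = 4, cur = 972
After iteration 6: i = 5, cur = 2916
Loop ends.

Final answer: 2916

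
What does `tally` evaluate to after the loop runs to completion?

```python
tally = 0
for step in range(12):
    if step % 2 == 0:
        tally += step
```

Let's trace through this code step by step.

Initialize: tally = 0
Entering loop: for step in range(12):
After iteration 1: step = 0, tally = 0
After iteration 2: step = 1, tally = 0
After iteration 3: step = 2, tally = 2
After iteration 4: step = 3, tally = 2
After iteration 5: step = 4, tally = 6
After iteration 6: step = 5, tally = 6
After iteration 7: step = 6, tally = 12
After iteration 8: step = 7, tally = 12
After iteration 9: step = 8, tally = 20
After iteration 10: step = 9, tally = 20
After iteration 11: step = 10, tally = 30
After iteration 12: step = 11, tally = 30
Loop ends.

Final answer: 30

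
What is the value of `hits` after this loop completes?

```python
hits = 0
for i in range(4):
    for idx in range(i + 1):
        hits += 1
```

Let's trace through this code step by step.

Initialize: hits = 0
Entering loop: for i in range(4):
After iteration 1: i = 0, hits = 1, idx = 0
After iteration 2: i = 1, hits = 3, idx = 1
After iteration 3: i = 2, hits = 6, idx = 2
After iteration 4: i = 3, hits = 10, idx = 3
Loop ends.

Final answer: 10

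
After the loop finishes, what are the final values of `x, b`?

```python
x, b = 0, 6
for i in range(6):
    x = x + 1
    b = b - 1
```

Let's trace through this code step by step.

Initialize: x = 0
Initialize: b = 6
Entering loop: for i in range(6):
After iteration 1: i = 0, x = 1, b = 5
After iteration 2: i = 1, x = 2, b = 4
After iteration 3: i = 2, x = 3, b = 3
After iteration 4: i = 3, x = 4, b = 2
After iteration 5: i = 4, x = 5, b = 1
After iteration 6: i = 5, x = 6, b = 0
Loop ends.

Final answer: 6, 0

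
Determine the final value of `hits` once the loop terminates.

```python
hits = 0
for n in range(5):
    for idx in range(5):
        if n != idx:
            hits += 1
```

Let's trace through this code step by step.

Initialize: hits = 0
Entering loop: for n in range(5):
After iteration 1: n = 0, hits = 4
After iteration 2: n = 1, hits = 8
After iteration 3: n = 2, hits = 12
After iteration 4: n = 3, hits = 16
After iteration 5: n = 4, hits = 20
Loop ends.

Final answer: 20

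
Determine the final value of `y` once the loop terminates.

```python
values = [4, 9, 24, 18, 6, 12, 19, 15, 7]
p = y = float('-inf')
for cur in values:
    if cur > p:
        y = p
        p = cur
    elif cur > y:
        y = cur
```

Let's trace through this code step by step.

Initialize: values = [4, 9, 24, 18, 6, 12, 19, 15, 7]
Initialize: p = -inf
Initialize: y = -inf
Entering loop: for cur in values:
After iteration 1: cur = 4, p = 4, y = -inf
After iteration 2: cur = 9, p = 9, y = 4
After iteration 3: cur = 24, p = 24, y = 9
After iteration 4: cur = 18, p = 24, y = 18
After iteration 5: cur = 6, p = 24, y = 18
After iteration 6: cur = 12, p = 24, y = 18
After iteration 7: cur = 19, p = 24, y = 19
After iteration 8: cur = 15, p = 24, y = 19
After iteration 9: cur = 7, p = 24, y = 19
Loop ends.

Final answer: 19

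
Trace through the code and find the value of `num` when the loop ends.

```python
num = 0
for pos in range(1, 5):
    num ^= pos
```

Let's trace through this code step by step.

Initialize: num = 0
Entering loop: for pos in range(1, 5):
After iteration 1: pos = 1, num = 1
After iteration 2: pos = 2, num = 3
After iteration 3: pos = 3, num = 0
After iteration 4: pos = 4, num = 4
Loop ends.

Final answer: 4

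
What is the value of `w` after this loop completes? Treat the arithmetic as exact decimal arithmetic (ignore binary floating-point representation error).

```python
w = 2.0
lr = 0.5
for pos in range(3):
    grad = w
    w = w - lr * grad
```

Let's trace through this code step by step.

Initialize: w = 2.0
Initialize: lr = 0.5
Entering loop: for pos in range(3):
After iteration 1: pos = 0, w = 1.0, grad = 2.0
After iteration 2: pos = 1, w = 0.5, grad = 1.0
After iteration 3: pos = 2, w = 0.25, grad = 0.5
Loop ends.

Final answer: 0.25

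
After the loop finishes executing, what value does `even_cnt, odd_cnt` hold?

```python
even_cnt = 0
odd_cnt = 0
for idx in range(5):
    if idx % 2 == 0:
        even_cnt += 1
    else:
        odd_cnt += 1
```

Let's trace through this code step by step.

Initialize: even_cnt = 0
Initialize: odd_cnt = 0
Entering loop: for idx in range(5):
After iteration 1: idx = 0, even_cnt = 1, odd_cnt = 0
After iteration 2: idx = 1, even_cnt = 1, odd_cnt = 1
After iteration 3: idx = 2, even_cnt = 2, odd_cnt = 1
After iteration 4: idx = 3, even_cnt = 2, odd_cnt = 2
After iteration 5: idx = 4, even_cnt = 3, odd_cnt = 2
Loop ends.

Final answer: 3, 2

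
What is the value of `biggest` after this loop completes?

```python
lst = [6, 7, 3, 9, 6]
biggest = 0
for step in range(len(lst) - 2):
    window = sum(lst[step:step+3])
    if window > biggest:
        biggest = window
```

Let's trace through this code step by step.

Initialize: lst = [6, 7, 3, 9, 6]
Initialize: biggest = 0
Entering loop: for step in range(len(lst) - 2):
After iteration 1: step = 0, biggest = 16, window = 16
After iteration 2: step = 1, biggest = 19, window = 19
After iteration 3: step = 2, biggest = 19, window = 18
Loop ends.

Final answer: 19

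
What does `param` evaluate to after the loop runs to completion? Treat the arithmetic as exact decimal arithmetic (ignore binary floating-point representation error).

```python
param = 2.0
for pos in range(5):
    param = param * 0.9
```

Let's trace through this code step by step.

Initialize: param = 2.0
Entering loop: for pos in range(5):
After iteration 1: pos = 0, param = 1.8
After iteration 2: pos = 1, param = 1.62
After iteration 3: pos = 2, param = 1.458
After iteration 4: pos = 3, param = 1.3122
After iteration 5: pos = 4, param = 1.18098
Loop ends.

Final answer: 1.18098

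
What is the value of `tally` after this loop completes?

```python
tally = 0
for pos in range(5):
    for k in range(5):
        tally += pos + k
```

Let's trace through this code step by step.

Initialize: tally = 0
Entering loop: for pos in range(5):
After iteration 1: pos = 0, tally = 10
After iteration 2: pos = 1, tally = 25
After iteration 3: pos = 2, tally = 45
After iteration 4: pos = 3, tally = 70
After iteration 5: pos = 4, tally = 100
Loop ends.

Final answer: 100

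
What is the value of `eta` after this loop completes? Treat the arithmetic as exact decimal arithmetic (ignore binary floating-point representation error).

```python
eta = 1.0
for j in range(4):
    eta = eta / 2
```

Let's trace through this code step by step.

Initialize: eta = 1.0
Entering loop: for j in range(4):
After iteration 1: j = 0, eta = 0.5
After iteration 2: j = 1, eta = 0.25
After iteration 3: j = 2, eta = 0.125
After iteration 4: j = 3, eta = 0.0625
Loop ends.

Final answer: 0.0625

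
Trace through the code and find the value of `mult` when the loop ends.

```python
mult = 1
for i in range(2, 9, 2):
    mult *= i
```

Let's trace through this code step by step.

Initialize: mult = 1
Entering loop: for i in range(2, 9, 2):
After iteration 1: i = 2, mult = 2
After iteration 2: i = 4, mult = 8
After iteration 3: i = 6, mult = 48
After iteration 4: i = 8, mult = 384
Loop ends.

Final answer: 384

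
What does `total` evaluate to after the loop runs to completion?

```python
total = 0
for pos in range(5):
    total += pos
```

Let's trace through this code step by step.

Initialize: total = 0
Entering loop: for pos in range(5):
After iteration 1: pos = 0, total = 0
After iteration 2: pos = 1, total = 1
After iteration 3: pos = 2, total = 3
After iteration 4: pos = 3, total = 6
After iteration 5: pos = 4, total = 10
Loop ends.

Final answer: 10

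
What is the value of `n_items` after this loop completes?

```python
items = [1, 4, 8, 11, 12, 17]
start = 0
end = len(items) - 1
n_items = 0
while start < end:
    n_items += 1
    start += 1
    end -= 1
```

Let's trace through this code step by step.

Initialize: items = [1, 4, 8, 11, 12, 17]
Initialize: start = 0
Initialize: end = 5
Initialize: n_items = 0
Entering loop: while start < end:
After iteration 1: start = 1, end = 4, n_items = 1
After iteration 2: start = 2, end = 3, n_items = 2
After iteration 3: start = 3, end = 2, n_items = 3
Loop ends.

Final answer: 3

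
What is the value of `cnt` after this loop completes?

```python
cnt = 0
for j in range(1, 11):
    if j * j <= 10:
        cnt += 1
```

Let's trace through this code step by step.

Initialize: cnt = 0
Entering loop: for j in range(1, 11):
After iteration 1: j = 1, cnt = 1
After iteration 2: j = 2, cnt = 2
After iteration 3: j = 3, cnt = 3
After iteration 4: j = 4, cnt = 3
After iteration 5: j = 5, cnt = 3
After iteration 6: j = 6, cnt = 3
After iteration 7: j = 7, cnt = 3
After iteration 8: j = 8, cnt = 3
After iteration 9: j = 9, cnt = 3
After iteration 10: j = 10, cnt = 3
Loop ends.

Final answer: 3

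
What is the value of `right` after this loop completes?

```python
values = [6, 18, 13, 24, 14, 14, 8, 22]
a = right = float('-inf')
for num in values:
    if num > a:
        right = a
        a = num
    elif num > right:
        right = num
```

Let's trace through this code step by step.

Initialize: values = [6, 18, 13, 24, 14, 14, 8, 22]
Initialize: a = -inf
Initialize: right = -inf
Entering loop: for num in values:
After iteration 1: num = 6, a = 6, right = -inf
After iteration 2: num = 18, a = 18, right = 6
After iteration 3: num = 13, a = 18, right = 13
After iteration 4: num = 24, a = 24, right = 18
After iteration 5: num = 14, a = 24, right = 18
After iteration 6: num = 14, a = 24, right = 18
After iteration 7: num = 8, a = 24, right = 18
After iteration 8: num = 22, a = 24, right = 22
Loop ends.

Final answer: 22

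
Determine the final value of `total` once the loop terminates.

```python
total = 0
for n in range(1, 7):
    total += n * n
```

Let's trace through this code step by step.

Initialize: total = 0
Entering loop: for n in range(1, 7):
After iteration 1: n = 1, total = 1
After iteration 2: n = 2, total = 5
After iteration 3: n = 3, total = 14
After iteration 4: n = 4, total = 30
After iteration 5: n = 5, total = 55
After iteration 6: n = 6, total = 91
Loop ends.

Final answer: 91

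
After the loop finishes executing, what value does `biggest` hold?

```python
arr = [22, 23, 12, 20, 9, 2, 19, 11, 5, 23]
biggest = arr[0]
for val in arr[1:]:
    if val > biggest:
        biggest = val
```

Let's trace through this code step by step.

Initialize: arr = [22, 23, 12, 20, 9, 2, 19, 11, 5, 23]
Initialize: biggest = 22
Entering loop: for val in arr[1:]:
After iteration 1: val = 23, biggest = 23
After iteration 2: val = 12, biggest = 23
After iteration 3: val = 20, biggest = 23
After iteration 4: val = 9, biggest = 23
After iteration 5: val = 2, biggest = 23
After iteration 6: val = 19, biggest = 23
After iteration 7: val = 11, biggest = 23
After iteration 8: val = 5, biggest = 23
After iteration 9: val = 23, biggest = 23
Loop ends.

Final answer: 23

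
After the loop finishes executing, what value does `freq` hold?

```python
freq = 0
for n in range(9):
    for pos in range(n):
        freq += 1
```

Let's trace through this code step by step.

Initialize: freq = 0
Entering loop: for n in range(9):
After iteration 1: n = 0, freq = 0
After iteration 2: n = 1, freq = 1, pos = 0
After iteration 3: n = 2, freq = 3, pos = 1
After iteration 4: n = 3, freq = 6, pos = 2
After iteration 5: n = 4, freq = 10, pos = 3
After iteration 6: n = 5, freq = 15, pos = 4
After iteration 7: n = 6, freq = 21, pos = 5
After iteration 8: n = 7, freq = 28, pos = 6
After iteration 9: n = 8, freq = 36, pos = 7
Loop ends.

Final answer: 36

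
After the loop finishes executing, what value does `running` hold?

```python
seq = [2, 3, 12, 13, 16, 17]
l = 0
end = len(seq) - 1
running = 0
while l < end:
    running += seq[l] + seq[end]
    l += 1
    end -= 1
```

Let's trace through this code step by step.

Initialize: seq = [2, 3, 12, 13, 16, 17]
Initialize: l = 0
Initialize: end = 5
Initialize: running = 0
Entering loop: while l < end:
After iteration 1: l = 1, end = 4, running = 19
After iteration 2: l = 2, end = 3, running = 38
After iteration 3: l = 3, end = 2, running = 63
Loop ends.

Final answer: 63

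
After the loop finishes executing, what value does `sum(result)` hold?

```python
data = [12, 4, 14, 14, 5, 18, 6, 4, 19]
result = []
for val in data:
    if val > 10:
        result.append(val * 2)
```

Let's trace through this code step by step.

Initialize: data = [12, 4, 14, 14, 5, 18, 6, 4, 19]
Initialize: result = []
Entering loop: for val in data:
After iteration 1: val = 12, result = [24]
After iteration 2: val = 4, result = [24]
After iteration 3: val = 14, result = [24, 28]
After iteration 4: val = 14, result = [24, 28, 28]
After iteration 5: val = 5, result = [24, 28, 28]
After iteration 6: val = 18, result = [24, 28, 28, 36]
After iteration 7: val = 6, result = [24, 28, 28, 36]
After iteration 8: val = 4, result = [24, 28, 28, 36]
After iteration 9: val = 19, result = [24, 28, 28, 36, 38]
Loop ends.
sum(result) = 154

Final answer: 154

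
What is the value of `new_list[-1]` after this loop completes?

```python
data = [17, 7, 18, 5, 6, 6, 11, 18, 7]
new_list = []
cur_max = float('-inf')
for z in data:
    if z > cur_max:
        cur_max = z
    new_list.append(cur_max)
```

Let's trace through this code step by step.

Initialize: data = [17, 7, 18, 5, 6, 6, 11, 18, 7]
Initialize: new_list = []
Initialize: cur_max = -inf
Entering loop: for z in data:
After iteration 1: z = 17, new_list = [17], cur_max = 17
After iteration 2: z = 7, new_list = [17, 17], cur_max = 17
After iteration 3: z = 18, new_list = [17, 17, 18], cur_max = 18
After iteration 4: z = 5, new_list = [17, 17, 18, 18], cur_max = 18
After iteration 5: z = 6, new_list = [17, 17, 18, 18, 18], cur_max = 18
After iteration 6: z = 6, new_list = [17, 17, 18, 18, 18, 18], cur_max = 18
After iteration 7: z = 11, new_list = [17, 17, 18, 18, 18, 18, 18], cur_max = 18
After iteration 8: z = 18, new_list = [17, 17, 18, 18, 18, 18, 18, 18], cur_max = 18
After iteration 9: z = 7, new_list = [17, 17, 18, 18, 18, 18, 18, 18, 18], cur_max = 18
Loop ends.
new_list[-1] = 18

Final answer: 18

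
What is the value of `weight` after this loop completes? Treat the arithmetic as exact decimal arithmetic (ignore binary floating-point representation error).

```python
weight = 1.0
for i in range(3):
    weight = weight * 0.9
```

Let's trace through this code step by step.

Initialize: weight = 1.0
Entering loop: for i in range(3):
After iteration 1: i = 0, weight = 0.9
After iteration 2: i = 1, weight = 0.81
After iteration 3: i = 2, weight = 0.729
Loop ends.

Final answer: 0.729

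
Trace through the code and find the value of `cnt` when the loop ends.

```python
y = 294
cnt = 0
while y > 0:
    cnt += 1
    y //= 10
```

Let's trace through this code step by step.

Initialize: y = 294
Initialize: cnt = 0
Entering loop: while y > 0:
After iteration 1: y = 29, cnt = 1
After iteration 2: y = 2, cnt = 2
After iteration 3: y = 0, cnt = 3
Loop ends.

Final answer: 3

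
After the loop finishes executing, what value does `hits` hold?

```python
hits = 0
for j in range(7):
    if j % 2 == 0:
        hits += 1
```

Let's trace through this code step by step.

Initialize: hits = 0
Entering loop: for j in range(7):
After iteration 1: j = 0, hits = 1
After iteration 2: j = 1, hits = 1
After iteration 3: j = 2, hits = 2
After iteration 4: j = 3, hits = 2
After iteration 5: j = 4, hits = 3
After iteration 6: j = 5, hits = 3
After iteration 7: j = 6, hits = 4
Loop ends.

Final answer: 4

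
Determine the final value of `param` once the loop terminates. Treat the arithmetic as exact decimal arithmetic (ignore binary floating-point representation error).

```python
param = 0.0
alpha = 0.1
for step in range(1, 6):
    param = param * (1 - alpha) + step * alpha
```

Let's trace through this code step by step.

Initialize: param = 0.0
Initialize: alpha = 0.1
Entering loop: for step in range(1, 6):
After iteration 1: step = 1, param = 0.1
After iteration 2: step = 2, param = 0.29
After iteration 3: step = 3, param = 0.561
After iteration 4: step = 4, param = 0.9049
After iteration 5: step = 5, param = 1.31441
Loop ends.

Final answer: 1.31441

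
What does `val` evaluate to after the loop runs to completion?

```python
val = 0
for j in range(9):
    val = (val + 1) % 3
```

Let's trace through this code step by step.

Initialize: val = 0
Entering loop: for j in range(9):
After iteration 1: j = 0, val = 1
After iteration 2: j = 1, val = 2
After iteration 3: j = 2, val = 0
After iteration 4: j = 3, val = 1
After iteration 5: j = 4, val = 2
After iteration 6: j = 5, val = 0
After iteration 7: j = 6, val = 1
After iteration 8: j = 7, val = 2
After iteration 9: j = 8, val = 0
Loop ends.

Final answer: 0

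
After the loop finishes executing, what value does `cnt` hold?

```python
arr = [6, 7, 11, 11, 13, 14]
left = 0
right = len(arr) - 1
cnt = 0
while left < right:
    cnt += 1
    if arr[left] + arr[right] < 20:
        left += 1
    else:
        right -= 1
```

Let's trace through this code step by step.

Initialize: arr = [6, 7, 11, 11, 13, 14]
Initialize: left = 0
Initialize: right = 5
Initialize: cnt = 0
Entering loop: while left < right:
After iteration 1: left = 0, right = 4, cnt = 1
After iteration 2: left = 1, right = 4, cnt = 2
After iteration 3: left = 1, right = 3, cnt = 3
After iteration 4: left = 2, right = 3, cnt = 4
After iteration 5: left = 2, right = 2, cnt = 5
Loop ends.

Final answer: 5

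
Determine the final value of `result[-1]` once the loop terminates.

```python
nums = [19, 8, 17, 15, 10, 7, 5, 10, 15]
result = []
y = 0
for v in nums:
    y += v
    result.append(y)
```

Let's trace through this code step by step.

Initialize: nums = [19, 8, 17, 15, 10, 7, 5, 10, 15]
Initialize: result = []
Initialize: y = 0
Entering loop: for v in nums:
After iteration 1: v = 19, result = [19], y = 19
After iteration 2: v = 8, result = [19, 27], y = 27
After iteration 3: v = 17, result = [19, 27, 44], y = 44
After iteration 4: v = 15, result = [19, 27, 44, 59], y = 59
After iteration 5: v = 10, result = [19, 27, 44, 59, 69], y = 69
After iteration 6: v = 7, result = [19, 27, 44, 59, 69, 76], y = 76
After iteration 7: v = 5, result = [19, 27, 44, 59, 69, 76, 81], y = 81
After iteration 8: v = 10, result = [19, 27, 44, 59, 69, 76, 81, 91], y = 91
After iteration 9: v = 15, result = [19, 27, 44, 59, 69, 76, 81, 91, 106], y = 106
Loop ends.
result[-1] = 106

Final answer: 106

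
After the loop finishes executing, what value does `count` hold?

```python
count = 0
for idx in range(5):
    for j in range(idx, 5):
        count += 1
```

Let's trace through this code step by step.

Initialize: count = 0
Entering loop: for idx in range(5):
After iteration 1: idx = 0, count = 5
After iteration 2: idx = 1, count = 9
After iteration 3: idx = 2, count = 12
After iteration 4: idx = 3, count = 14
After iteration 5: idx = 4, count = 15
Loop ends.

Final answer: 15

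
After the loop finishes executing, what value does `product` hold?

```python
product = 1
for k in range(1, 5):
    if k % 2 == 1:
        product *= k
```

Let's trace through this code step by step.

Initialize: product = 1
Entering loop: for k in range(1, 5):
After iteration 1: k = 1, product = 1
After iteration 2: k = 2, product = 1
After iteration 3: k = 3, product = 3
After iteration 4: k = 4, product = 3
Loop ends.

Final answer: 3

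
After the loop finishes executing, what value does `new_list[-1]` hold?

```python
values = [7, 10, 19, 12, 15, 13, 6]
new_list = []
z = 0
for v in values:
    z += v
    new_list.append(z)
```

Let's trace through this code step by step.

Initialize: values = [7, 10, 19, 12, 15, 13, 6]
Initialize: new_list = []
Initialize: z = 0
Entering loop: for v in values:
After iteration 1: v = 7, new_list = [7], z = 7
After iteration 2: v = 10, new_list = [7, 17], z = 17
After iteration 3: v = 19, new_list = [7, 17, 36], z = 36
After iteration 4: v = 12, new_list = [7, 17, 36, 48], z = 48
After iteration 5: v = 15, new_list = [7, 17, 36, 48, 63], z = 63
After iteration 6: v = 13, new_list = [7, 17, 36, 48, 63, 76], z = 76
After iteration 7: v = 6, new_list = [7, 17, 36, 48, 63, 76, 82], z = 82
Loop ends.
new_list[-1] = 82

Final answer: 82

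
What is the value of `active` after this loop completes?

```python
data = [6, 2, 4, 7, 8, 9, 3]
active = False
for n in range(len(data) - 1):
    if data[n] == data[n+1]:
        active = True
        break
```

Let's trace through this code step by step.

Initialize: data = [6, 2, 4, 7, 8, 9, 3]
Initialize: active = False
Entering loop: for n in range(len(data) - 1):
After iteration 1: n = 0, active = False
After iteration 2: n = 1, active = False
After iteration 3: n = 2, active = False
After iteration 4: n = 3, active = False
After iteration 5: n = 4, active = False
After iteration 6: n = 5, active = False
Loop ends.

Final answer: False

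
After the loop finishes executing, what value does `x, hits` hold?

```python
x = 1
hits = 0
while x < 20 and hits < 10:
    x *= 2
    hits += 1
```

Let's trace through this code step by step.

Initialize: x = 1
Initialize: hits = 0
Entering loop: while x < 20 and hits < 10:
After iteration 1: x = 2, hits = 1
After iteration 2: x = 4, hits = 2
After iteration 3: x = 8, hits = 3
After iteration 4: x = 16, hits = 4
After iteration 5: x = 32, hits = 5
Loop ends.

Final answer: 32, 5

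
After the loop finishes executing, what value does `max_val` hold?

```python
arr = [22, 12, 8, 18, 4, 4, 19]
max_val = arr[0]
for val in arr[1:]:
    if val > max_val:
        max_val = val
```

Let's trace through this code step by step.

Initialize: arr = [22, 12, 8, 18, 4, 4, 19]
Initialize: max_val = 22
Entering loop: for val in arr[1:]:
After iteration 1: val = 12, max_val = 22
After iteration 2: val = 8, max_val = 22
After iteration 3: val = 18, max_val = 22
After iteration 4: val = 4, max_val = 22
After iteration 5: val = 4, max_val = 22
After iteration 6: val = 19, max_val = 22
Loop ends.

Final answer: 22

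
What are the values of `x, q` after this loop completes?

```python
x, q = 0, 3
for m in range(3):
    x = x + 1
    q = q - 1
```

Let's trace through this code step by step.

Initialize: x = 0
Initialize: q = 3
Entering loop: for m in range(3):
After iteration 1: m = 0, x = 1, q = 2
After iteration 2: m = 1, x = 2, q = 1
After iteration 3: m = 2, x = 3, q = 0
Loop ends.

Final answer: 3, 0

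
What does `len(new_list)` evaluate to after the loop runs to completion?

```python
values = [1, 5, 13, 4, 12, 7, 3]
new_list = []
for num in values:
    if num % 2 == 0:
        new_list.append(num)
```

Let's trace through this code step by step.

Initialize: values = [1, 5, 13, 4, 12, 7, 3]
Initialize: new_list = []
Entering loop: for num in values:
After iteration 1: num = 1, new_list = []
After iteration 2: num = 5, new_list = []
After iteration 3: num = 13, new_list = []
After iteration 4: num = 4, new_list = [4]
After iteration 5: num = 12, new_list = [4, 12]
After iteration 6: num = 7, new_list = [4, 12]
After iteration 7: num = 3, new_list = [4, 12]
Loop ends.
len(new_list) = 2

Final answer: 2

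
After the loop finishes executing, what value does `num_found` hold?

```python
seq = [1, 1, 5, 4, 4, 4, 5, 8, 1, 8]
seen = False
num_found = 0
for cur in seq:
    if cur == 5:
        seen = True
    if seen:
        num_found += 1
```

Let's trace through this code step by step.

Initialize: seq = [1, 1, 5, 4, 4, 4, 5, 8, 1, 8]
Initialize: seen = False
Initialize: num_found = 0
Entering loop: for cur in seq:
After iteration 1: cur = 1, seen = False, num_found = 0
After iteration 2: cur = 1, seen = False, num_found = 0
After iteration 3: cur = 5, seen = True, num_found = 1
After iteration 4: cur = 4, seen = True, num_found = 2
After iteration 5: cur = 4, seen = True, num_found = 3
After iteration 6: cur = 4, seen = True, num_found = 4
After iteration 7: cur = 5, seen = True, num_found = 5
After iteration 8: cur = 8, seen = True, num_found = 6
After iteration 9: cur = 1, seen = True, num_found = 7
After iteration 10: cur = 8, seen = True, num_found = 8
Loop ends.

Final answer: 8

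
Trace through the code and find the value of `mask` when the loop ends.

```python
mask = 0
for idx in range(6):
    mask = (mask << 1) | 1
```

Let's trace through this code step by step.

Initialize: mask = 0
Entering loop: for idx in range(6):
After iteration 1: idx = 0, mask = 1
After iteration 2: idx = 1, mask = 3
After iteration 3: idx = 2, mask = 7
After iteration 4: idx = 3, mask = 15
After iteration 5: idx = 4, mask = 31
After iteration 6: idx = 5, mask = 63
Loop ends.

Final answer: 63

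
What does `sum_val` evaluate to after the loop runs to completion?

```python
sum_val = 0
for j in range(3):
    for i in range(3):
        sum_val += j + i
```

Let's trace through this code step by step.

Initialize: sum_val = 0
Entering loop: for j in range(3):
After iteration 1: j = 0, sum_val = 3
After iteration 2: j = 1, sum_val = 9
After iteration 3: j = 2, sum_val = 18
Loop ends.

Final answer: 18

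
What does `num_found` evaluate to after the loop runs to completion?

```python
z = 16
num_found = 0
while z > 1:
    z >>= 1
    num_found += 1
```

Let's trace through this code step by step.

Initialize: z = 16
Initialize: num_found = 0
Entering loop: while z > 1:
After iteration 1: z = 8, num_found = 1
After iteration 2: z = 4, num_found = 2
After iteration 3: z = 2, num_found = 3
After iteration 4: z = 1, num_found = 4
Loop ends.

Final answer: 4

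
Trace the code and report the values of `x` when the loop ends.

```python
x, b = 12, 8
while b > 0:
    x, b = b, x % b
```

Let's trace through this code step by step.

Initialize: x = 12
Initialize: b = 8
Entering loop: while b > 0:
After iteration 1: x = 8, b = 4
After iteration 2: x = 4, b = 0
Loop ends.

Final answer: 4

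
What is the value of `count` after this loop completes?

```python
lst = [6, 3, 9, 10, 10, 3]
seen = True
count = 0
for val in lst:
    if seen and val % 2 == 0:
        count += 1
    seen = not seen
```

Let's trace through this code step by step.

Initialize: lst = [6, 3, 9, 10, 10, 3]
Initialize: seen = True
Initialize: count = 0
Entering loop: for val in lst:
After iteration 1: val = 6, seen = False, count = 1
After iteration 2: val = 3, seen = True, count = 1
After iteration 3: val = 9, seen = False, count = 1
After iteration 4: val = 10, seen = True, count = 1
After iteration 5: val = 10, seen = False, count = 2
After iteration 6: val = 3, seen = True, count = 2
Loop ends.

Final answer: 2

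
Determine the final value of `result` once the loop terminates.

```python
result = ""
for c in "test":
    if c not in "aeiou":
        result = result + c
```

Let's trace through this code step by step.

Initialize: result = ''
Entering loop: for c in "test":
After iteration 1: c = 't', result = 't'
After iteration 2: c = 'e', result = 't'
After iteration 3: c = 's', result = 'ts'
After iteration 4: c = 't', result = 'tst'
Loop ends.

Final answer: 'tst'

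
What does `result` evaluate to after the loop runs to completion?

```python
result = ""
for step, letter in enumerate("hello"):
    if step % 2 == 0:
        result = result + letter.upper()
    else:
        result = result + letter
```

Let's trace through this code step by step.

Initialize: result = ''
Entering loop: for step, letter in enumerate("hello"):
After iteration 1: step = 0, letter = 'h', result = 'H'
After iteration 2: step = 1, letter = 'e', result = 'He'
After iteration 3: step = 2, letter = 'l', result = 'HeL'
After iteration 4: step = 3, letter = 'l', result = 'HeLl'
After iteration 5: step = 4, letter = 'o', result = 'HeLlO'
Loop ends.

Final answer: 'HeLlO'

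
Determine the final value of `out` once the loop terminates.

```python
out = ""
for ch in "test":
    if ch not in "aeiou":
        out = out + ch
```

Let's trace through this code step by step.

Initialize: out = ''
Entering loop: for ch in "test":
After iteration 1: ch = 't', out = 't'
After iteration 2: ch = 'e', out = 't'
After iteration 3: ch = 's', out = 'ts'
After iteration 4: ch = 't', out = 'tst'
Loop ends.

Final answer: 'tst'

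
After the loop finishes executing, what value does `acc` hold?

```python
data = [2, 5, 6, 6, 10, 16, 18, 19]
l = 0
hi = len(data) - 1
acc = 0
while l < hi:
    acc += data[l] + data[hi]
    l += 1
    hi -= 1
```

Let's trace through this code step by step.

Initialize: data = [2, 5, 6, 6, 10, 16, 18, 19]
Initialize: l = 0
Initialize: hi = 7
Initialize: acc = 0
Entering loop: while l < hi:
After iteration 1: l = 1, hi = 6, acc = 21
After iteration 2: l = 2, hi = 5, acc = 44
After iteration 3: l = 3, hi = 4, acc = 66
After iteration 4: l = 4, hi = 3, acc = 82
Loop ends.

Final answer: 82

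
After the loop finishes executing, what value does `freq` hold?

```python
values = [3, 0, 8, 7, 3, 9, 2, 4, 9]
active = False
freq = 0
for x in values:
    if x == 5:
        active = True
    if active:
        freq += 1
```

Let's trace through this code step by step.

Initialize: values = [3, 0, 8, 7, 3, 9, 2, 4, 9]
Initialize: active = False
Initialize: freq = 0
Entering loop: for x in values:
After iteration 1: x = 3, freq = 0
After iteration 2: x = 0, freq = 0
After iteration 3: x = 8, freq = 0
After iteration 4: x = 7, freq = 0
After iteration 5: x = 3, freq = 0
After iteration 6: x = 9, freq = 0
After iteration 7: x = 2, freq = 0
After iteration 8: x = 4, freq = 0
After iteration 9: x = 9, freq = 0
Loop ends.

Final answer: 0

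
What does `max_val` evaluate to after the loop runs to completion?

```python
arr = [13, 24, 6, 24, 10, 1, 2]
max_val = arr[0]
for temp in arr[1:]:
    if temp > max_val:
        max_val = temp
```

Let's trace through this code step by step.

Initialize: arr = [13, 24, 6, 24, 10, 1, 2]
Initialize: max_val = 13
Entering loop: for temp in arr[1:]:
After iteration 1: temp = 24, max_val = 24
After iteration 2: temp = 6, max_val = 24
After iteration 3: temp = 24, max_val = 24
After iteration 4: temp = 10, max_val = 24
After iteration 5: temp = 1, max_val = 24
After iteration 6: temp = 2, max_val = 24
Loop ends.

Final answer: 24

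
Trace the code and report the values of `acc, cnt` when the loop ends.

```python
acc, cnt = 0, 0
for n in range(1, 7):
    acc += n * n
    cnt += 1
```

Let's trace through this code step by step.

Initialize: acc = 0
Initialize: cnt = 0
Entering loop: for n in range(1, 7):
After iteration 1: n = 1, acc = 1, cnt = 1
After iteration 2: n = 2, acc = 5, cnt = 2
After iteration 3: n = 3, acc = 14, cnt = 3
After iteration 4: n = 4, acc = 30, cnt = 4
After iteration 5: n = 5, acc = 55, cnt = 5
After iteration 6: n = 6, acc = 91, cnt = 6
Loop ends.

Final answer: 91, 6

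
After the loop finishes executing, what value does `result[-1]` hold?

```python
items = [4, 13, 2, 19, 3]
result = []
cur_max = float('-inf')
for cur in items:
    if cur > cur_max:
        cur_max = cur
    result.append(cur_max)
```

Let's trace through this code step by step.

Initialize: items = [4, 13, 2, 19, 3]
Initialize: result = []
Initialize: cur_max = -inf
Entering loop: for cur in items:
After iteration 1: cur = 4, result = [4], cur_max = 4
After iteration 2: cur = 13, result = [4, 13], cur_max = 13
After iteration 3: cur = 2, result = [4, 13, 13], cur_max = 13
After iteration 4: cur = 19, result = [4, 13, 13, 19], cur_max = 19
After iteration 5: cur = 3, result = [4, 13, 13, 19, 19], cur_max = 19
Loop ends.
result[-1] = 19

Final answer: 19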